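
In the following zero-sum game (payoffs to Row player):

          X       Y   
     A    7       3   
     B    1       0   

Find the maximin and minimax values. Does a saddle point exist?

Maximin = 3, Minimax = 3, Saddle: True

Work:
Row minimums: [3, 0] → maximin = 3
Column maximums: [7, 3] → minimax = 3
Saddle point exists! Game value = 3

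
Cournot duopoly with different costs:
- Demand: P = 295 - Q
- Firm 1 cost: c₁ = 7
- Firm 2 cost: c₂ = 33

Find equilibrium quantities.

q₁* = 104.67, q₂* = 78.67

Work:
Reaction: q₁ = (295 - 7 - q₂)/2
Reaction: q₂ = (295 - 33 - q₁)/2
Solve simultaneously:
q₁* = (295 - 2×7 + 33)/3 = 104.67
q₂* = (295 - 2×33 + 7)/3 = 78.67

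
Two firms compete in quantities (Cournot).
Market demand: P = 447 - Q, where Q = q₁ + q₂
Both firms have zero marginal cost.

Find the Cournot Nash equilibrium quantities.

q₁* = q₂* = 149.0; P* = 149.0

Work:
Profit: π_i = P·q_i = (a - q_i - q_j)·q_i
FOC: ∂π_i/∂q_i = a - 2q_i - q_j = 0
Reaction function: q_i = (447 - q_j)/2
Symmetry: q* = 447/3 = 149.0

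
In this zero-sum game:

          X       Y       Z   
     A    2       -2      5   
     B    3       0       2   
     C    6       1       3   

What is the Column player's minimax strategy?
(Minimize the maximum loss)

Column should play Y, value = 1

Work:
Column player minimizes Row's maximum payoff:
Column X: max payoff to Row = 6
Column Y: max payoff to Row = 1
Column Z: max payoff to Row = 5
Minimum is 1, achieved by column Y.
Minimax strategy: Y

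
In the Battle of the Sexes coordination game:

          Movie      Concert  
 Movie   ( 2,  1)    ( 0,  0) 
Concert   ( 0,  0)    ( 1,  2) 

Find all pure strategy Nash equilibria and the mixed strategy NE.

Pure NE: (Movie, Movie) and (Concert, Concert); Mixed NE: p = 0.6667, q = 0.3333

Work:
Check pure NE:
(Movie, Movie): (2, 1) - no unilateral deviation beneficial
(Concert, Concert): (1, 2) - no unilateral deviation beneficial
Mixed NE: P1 plays Movie with p = 0.6667, P2 plays Movie with q = 0.3333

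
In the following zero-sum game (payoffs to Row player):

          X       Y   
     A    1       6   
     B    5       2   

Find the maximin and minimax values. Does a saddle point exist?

Maximin = 2, Minimax = 5, Saddle: False

Work:
Row minimums: [1, 2] → maximin = 2
Column maximums: [5, 6] → minimax = 5
No saddle point (maximin ≠ minimax). Mixed strategy needed.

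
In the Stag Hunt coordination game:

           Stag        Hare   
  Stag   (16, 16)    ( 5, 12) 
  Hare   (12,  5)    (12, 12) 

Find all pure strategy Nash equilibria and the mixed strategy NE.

Pure NE: (Stag, Stag) and (Hare, Hare); Mixed NE: p = 0.6364, q = 0.6364

Work:
Check pure NE:
(Stag, Stag): (16, 16) - no unilateral deviation beneficial
(Hare, Hare): (12, 12) - no unilateral deviation beneficial
Mixed NE: P1 plays Stag with p = 0.6364, P2 plays Stag with q = 0.6364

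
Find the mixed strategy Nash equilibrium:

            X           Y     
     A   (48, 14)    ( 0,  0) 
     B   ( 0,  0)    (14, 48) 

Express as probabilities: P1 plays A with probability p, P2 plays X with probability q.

p = 0.7742, q = 0.2258

Work:
Find probabilities that make opponent indifferent:
P2 chooses q to make P1 indifferent between A and B
P1 chooses p to make P2 indifferent between X and Y
Mixed NE: P1 plays (A: 0.7742, B: 0.2258), P2 plays (X: 0.2258, Y: 0.7742)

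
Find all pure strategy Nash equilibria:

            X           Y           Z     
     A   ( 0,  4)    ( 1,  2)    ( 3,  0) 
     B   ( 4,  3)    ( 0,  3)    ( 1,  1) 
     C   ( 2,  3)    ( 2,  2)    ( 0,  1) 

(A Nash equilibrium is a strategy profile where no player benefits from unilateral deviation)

Nash equilibrium: (B, X)

Work:
Best responses:
  P1 vs X: payoffs [0, 4, 2] → best response B (payoff 4)
  P1 vs Y: payoffs [1, 0, 2] → best response C (payoff 2)
  P1 vs Z: payoffs [3, 1, 0] → best response A (payoff 3)
  P2 vs A: payoffs [4, 2, 0] → best response X (payoff 4)
  P2 vs B: payoffs [3, 3, 1] → best response X/Y (payoff 3)
  P2 vs C: payoffs [3, 2, 1] → best response X (payoff 3)
Mutual best responses: (B,X) → Nash equilibria.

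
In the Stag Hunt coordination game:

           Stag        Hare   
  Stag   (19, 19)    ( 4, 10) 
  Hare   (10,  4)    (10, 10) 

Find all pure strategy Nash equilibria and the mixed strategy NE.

Pure NE: (Stag, Stag) and (Hare, Hare); Mixed NE: p = 0.4, q = 0.4

Work:
Check pure NE:
(Stag, Stag): (19, 19) - no unilateral deviation beneficial
(Hare, Hare): (10, 10) - no unilateral deviation beneficial
Mixed NE: P1 plays Stag with p = 0.4, P2 plays Stag with q = 0.4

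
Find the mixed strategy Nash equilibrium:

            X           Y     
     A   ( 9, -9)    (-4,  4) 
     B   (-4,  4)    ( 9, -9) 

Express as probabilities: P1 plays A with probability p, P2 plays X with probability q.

p = 0.5, q = 0.5

Work:
Find probabilities that make opponent indifferent:
P2 chooses q to make P1 indifferent between A and B
P1 chooses p to make P2 indifferent between X and Y
Mixed NE: P1 plays (A: 0.5, B: 0.5), P2 plays (X: 0.5, Y: 0.5)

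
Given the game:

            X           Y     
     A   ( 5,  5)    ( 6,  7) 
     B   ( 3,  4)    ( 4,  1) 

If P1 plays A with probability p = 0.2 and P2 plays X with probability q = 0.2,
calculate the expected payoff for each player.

E[P1] = 4.2, E[P2] = 2.6

Work:
E[P1] = p·q·π₁(A,X) + p·(1-q)·π₁(A,Y) + (1-p)·q·π₁(B,X) + (1-p)·(1-q)·π₁(B,Y)
= 0.2·0.2·5 + 0.2·0.8·6 + 0.8·0.2·3 + 0.8·0.8·4
= 4.2

E[P2] = 2.6 (similar calculation)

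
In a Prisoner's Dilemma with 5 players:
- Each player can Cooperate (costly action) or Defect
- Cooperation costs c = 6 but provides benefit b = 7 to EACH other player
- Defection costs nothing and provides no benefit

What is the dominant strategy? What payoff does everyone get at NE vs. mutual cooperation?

Dominant: Defect; NE payoff = 0; Coop payoff = 22

Work:
Defect dominates (saves cost c = 6, benefit to others is external)
NE: All defect → everyone gets 0
If all cooperate: each receives (4)×7 - 6 = 22
Social dilemma: 22 > 0 but NE gives 0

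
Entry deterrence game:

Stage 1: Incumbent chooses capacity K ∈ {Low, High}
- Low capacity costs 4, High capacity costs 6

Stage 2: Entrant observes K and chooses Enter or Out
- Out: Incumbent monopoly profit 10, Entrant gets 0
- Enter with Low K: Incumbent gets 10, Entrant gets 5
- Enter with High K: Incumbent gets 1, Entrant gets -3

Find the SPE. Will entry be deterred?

SPE: (Low, Enter|Low, Out|High); Entry not deterred. Incumbent net profit = 6, Entrant gets 5

Work:
After Low K: Entrant enters (5 > 0)
After High K: Entrant stays out (-3 < 0)
Incumbent: Low → 10−4=6, High → 10−6=4
Incumbent chooses Low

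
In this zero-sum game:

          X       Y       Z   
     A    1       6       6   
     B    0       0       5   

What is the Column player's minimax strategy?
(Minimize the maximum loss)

Column should play X, value = 1

Work:
Column player minimizes Row's maximum payoff:
Column X: max payoff to Row = 1
Column Y: max payoff to Row = 6
Column Z: max payoff to Row = 6
Minimum is 1, achieved by column X.
Minimax strategy: X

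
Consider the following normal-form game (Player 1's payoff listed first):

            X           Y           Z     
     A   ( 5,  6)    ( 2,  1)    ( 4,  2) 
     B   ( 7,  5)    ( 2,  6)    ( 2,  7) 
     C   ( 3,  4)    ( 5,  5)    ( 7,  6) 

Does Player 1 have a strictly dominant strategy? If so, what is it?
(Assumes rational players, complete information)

No strictly dominant strategy exists for Player 1

Work:
A strategy strictly dominates another if it gives a strictly higher payoff against every opponent action. Compare each pair of P1's strategies column-by-column:
  A vs B: [5 vs 7, 2 vs 2, 4 vs 2] → A does not strictly dominate B (column X: 5 ≤ 7)
  A vs C: [5 vs 3, 2 vs 5, 4 vs 7] → A does not strictly dominate C (column Y: 2 ≤ 5)
  B vs A: [7 vs 5, 2 vs 2, 2 vs 4] → B does not strictly dominate A (column Y: 2 ≤ 2)
  B vs C: [7 vs 3, 2 vs 5, 2 vs 7] → B does not strictly dominate C (column Y: 2 ≤ 5)
  C vs A: [3 vs 5, 5 vs 2, 7 vs 4] → C does not strictly dominate A (column X: 3 ≤ 5)
  C vs B: [3 vs 7, 5 vs 2, 7 vs 2] → C does not strictly dominate B (column X: 3 ≤ 7)
No single strategy strictly dominates all others → no strictly dominant strategy.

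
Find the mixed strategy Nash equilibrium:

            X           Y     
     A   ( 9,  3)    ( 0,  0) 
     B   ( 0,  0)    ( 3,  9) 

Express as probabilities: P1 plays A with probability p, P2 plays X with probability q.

p = 0.75, q = 0.25

Work:
Find probabilities that make opponent indifferent:
P2 chooses q to make P1 indifferent between A and B
P1 chooses p to make P2 indifferent between X and Y
Mixed NE: P1 plays (A: 0.75, B: 0.25), P2 plays (X: 0.25, Y: 0.75)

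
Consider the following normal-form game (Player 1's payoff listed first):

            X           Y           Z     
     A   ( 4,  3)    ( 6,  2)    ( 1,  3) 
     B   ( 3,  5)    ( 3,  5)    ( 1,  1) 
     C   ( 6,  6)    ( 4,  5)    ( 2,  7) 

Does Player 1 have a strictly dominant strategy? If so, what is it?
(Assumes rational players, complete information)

No strictly dominant strategy exists for Player 1

Work:
A strategy strictly dominates another if it gives a strictly higher payoff against every opponent action. Compare each pair of P1's strategies column-by-column:
  A vs B: [4 vs 3, 6 vs 3, 1 vs 1] → A does not strictly dominate B (column Z: 1 ≤ 1)
  A vs C: [4 vs 6, 6 vs 4, 1 vs 2] → A does not strictly dominate C (column X: 4 ≤ 6)
  B vs A: [3 vs 4, 3 vs 6, 1 vs 1] → B does not strictly dominate A (column X: 3 ≤ 4)
  B vs C: [3 vs 6, 3 vs 4, 1 vs 2] → B does not strictly dominate C (column X: 3 ≤ 6)
  C vs A: [6 vs 4, 4 vs 6, 2 vs 1] → C does not strictly dominate A (column Y: 4 ≤ 6)
  C vs B: [6 vs 3, 4 vs 3, 2 vs 1] → C strictly dominates B
No single strategy strictly dominates all others → no strictly dominant strategy.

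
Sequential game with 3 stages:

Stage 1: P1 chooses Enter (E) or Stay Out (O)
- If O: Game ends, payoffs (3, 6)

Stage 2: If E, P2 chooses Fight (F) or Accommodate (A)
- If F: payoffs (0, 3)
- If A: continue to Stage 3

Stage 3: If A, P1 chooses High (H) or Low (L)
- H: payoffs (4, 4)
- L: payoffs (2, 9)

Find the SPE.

SPE: (E, A, H); Outcome (4, 4)

Work:
Stage 3: P1 chooses H (4 vs 2)
Stage 2: P2: F->3, A->4 (anticipating H). Choose A
Stage 1: P1: O->3, E->4 (anticipating A, H). Choose E
SPE path: E -> A -> H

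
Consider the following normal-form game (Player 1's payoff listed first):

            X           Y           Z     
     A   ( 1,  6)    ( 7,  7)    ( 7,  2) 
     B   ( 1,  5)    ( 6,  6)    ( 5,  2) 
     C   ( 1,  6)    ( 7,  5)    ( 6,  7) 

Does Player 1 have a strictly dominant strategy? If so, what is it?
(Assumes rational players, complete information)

No strictly dominant strategy exists for Player 1

Work:
A strategy strictly dominates another if it gives a strictly higher payoff against every opponent action. Compare each pair of P1's strategies column-by-column:
  A vs B: [1 vs 1, 7 vs 6, 7 vs 5] → A does not strictly dominate B (column X: 1 ≤ 1)
  A vs C: [1 vs 1, 7 vs 7, 7 vs 6] → A does not strictly dominate C (column X: 1 ≤ 1)
  B vs A: [1 vs 1, 6 vs 7, 5 vs 7] → B does not strictly dominate A (column X: 1 ≤ 1)
  B vs C: [1 vs 1, 6 vs 7, 5 vs 6] → B does not strictly dominate C (column X: 1 ≤ 1)
  C vs A: [1 vs 1, 7 vs 7, 6 vs 7] → C does not strictly dominate A (column X: 1 ≤ 1)
  C vs B: [1 vs 1, 7 vs 6, 6 vs 5] → C does not strictly dominate B (column X: 1 ≤ 1)
No single strategy strictly dominates all others → no strictly dominant strategy.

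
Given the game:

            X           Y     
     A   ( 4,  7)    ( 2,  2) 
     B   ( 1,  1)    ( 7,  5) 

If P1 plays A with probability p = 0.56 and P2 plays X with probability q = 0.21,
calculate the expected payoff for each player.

E[P1] = 3.8808, E[P2] = 3.5384

Work:
E[P1] = p·q·π₁(A,X) + p·(1-q)·π₁(A,Y) + (1-p)·q·π₁(B,X) + (1-p)·(1-q)·π₁(B,Y)
= 0.56·0.21·4 + 0.56·0.79·2 + 0.44·0.21·1 + 0.44·0.79·7
= 3.8808

E[P2] = 3.5384 (similar calculation)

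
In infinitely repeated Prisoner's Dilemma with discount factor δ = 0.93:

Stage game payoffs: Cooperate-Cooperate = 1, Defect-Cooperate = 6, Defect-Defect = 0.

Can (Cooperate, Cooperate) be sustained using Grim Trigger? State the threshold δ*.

δ* = 0.8333; since δ = 0.93 ≥ 0.8333, cooperation can be sustained

Work:
For Grim Trigger:
Cooperate forever: 1/(1-δ)
Defect then punished: 6 + 0·δ/(1-δ)
Need: 1/(1-δ) ≥ 6 + 0·δ/(1-δ)
Solving: δ ≥ (T-R)/(T-P) = (6-1)/(6-0) = 0.8333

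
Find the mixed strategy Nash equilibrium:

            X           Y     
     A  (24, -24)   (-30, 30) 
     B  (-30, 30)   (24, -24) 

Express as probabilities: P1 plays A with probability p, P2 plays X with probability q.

p = 0.5, q = 0.5

Work:
Find probabilities that make opponent indifferent:
P2 chooses q to make P1 indifferent between A and B
P1 chooses p to make P2 indifferent between X and Y
Mixed NE: P1 plays (A: 0.5, B: 0.5), P2 plays (X: 0.5, Y: 0.5)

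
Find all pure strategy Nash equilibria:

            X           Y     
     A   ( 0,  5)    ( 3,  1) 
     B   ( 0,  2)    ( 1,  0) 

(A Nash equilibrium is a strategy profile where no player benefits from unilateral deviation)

Nash equilibrium: (A, X), (B, X)

Work:
Best responses:
  P1 vs X: payoffs [0, 0] → best response A/B (payoff 0)
  P1 vs Y: payoffs [3, 1] → best response A (payoff 3)
  P2 vs A: payoffs [5, 1] → best response X (payoff 5)
  P2 vs B: payoffs [2, 0] → best response X (payoff 2)
Mutual best responses: (A,X), (B,X) → Nash equilibria.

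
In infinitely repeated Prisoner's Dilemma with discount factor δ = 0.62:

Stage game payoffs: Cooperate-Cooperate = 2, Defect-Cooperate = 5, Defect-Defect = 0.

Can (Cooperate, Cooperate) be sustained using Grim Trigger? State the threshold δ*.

δ* = 0.6; since δ = 0.62 ≥ 0.6, cooperation can be sustained

Work:
For Grim Trigger:
Cooperate forever: 2/(1-δ)
Defect then punished: 5 + 0·δ/(1-δ)
Need: 2/(1-δ) ≥ 5 + 0·δ/(1-δ)
Solving: δ ≥ (T-R)/(T-P) = (5-2)/(5-0) = 0.6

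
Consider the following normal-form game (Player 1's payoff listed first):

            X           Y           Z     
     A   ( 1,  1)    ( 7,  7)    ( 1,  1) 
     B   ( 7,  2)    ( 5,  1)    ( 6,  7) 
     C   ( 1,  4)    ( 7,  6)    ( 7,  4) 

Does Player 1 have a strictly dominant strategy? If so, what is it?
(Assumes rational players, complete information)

No strictly dominant strategy exists for Player 1

Work:
A strategy strictly dominates another if it gives a strictly higher payoff against every opponent action. Compare each pair of P1's strategies column-by-column:
  A vs B: [1 vs 7, 7 vs 5, 1 vs 6] → A does not strictly dominate B (column X: 1 ≤ 7)
  A vs C: [1 vs 1, 7 vs 7, 1 vs 7] → A does not strictly dominate C (column X: 1 ≤ 1)
  B vs A: [7 vs 1, 5 vs 7, 6 vs 1] → B does not strictly dominate A (column Y: 5 ≤ 7)
  B vs C: [7 vs 1, 5 vs 7, 6 vs 7] → B does not strictly dominate C (column Y: 5 ≤ 7)
  C vs A: [1 vs 1, 7 vs 7, 7 vs 1] → C does not strictly dominate A (column X: 1 ≤ 1)
  C vs B: [1 vs 7, 7 vs 5, 7 vs 6] → C does not strictly dominate B (column X: 1 ≤ 7)
No single strategy strictly dominates all others → no strictly dominant strategy.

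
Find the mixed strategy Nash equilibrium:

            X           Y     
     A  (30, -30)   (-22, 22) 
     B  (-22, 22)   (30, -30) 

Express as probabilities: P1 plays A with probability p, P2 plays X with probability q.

p = 0.5, q = 0.5

Work:
Find probabilities that make opponent indifferent:
P2 chooses q to make P1 indifferent between A and B
P1 chooses p to make P2 indifferent between X and Y
Mixed NE: P1 plays (A: 0.5, B: 0.5), P2 plays (X: 0.5, Y: 0.5)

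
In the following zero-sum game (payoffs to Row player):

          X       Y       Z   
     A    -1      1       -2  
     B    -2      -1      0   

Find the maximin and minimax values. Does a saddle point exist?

Maximin = -2, Minimax = -1, Saddle: False

Work:
Row minimums: [-2, -2] → maximin = -2
Column maximums: [-1, 1, 0] → minimax = -1
No saddle point (maximin ≠ minimax). Mixed strategy needed.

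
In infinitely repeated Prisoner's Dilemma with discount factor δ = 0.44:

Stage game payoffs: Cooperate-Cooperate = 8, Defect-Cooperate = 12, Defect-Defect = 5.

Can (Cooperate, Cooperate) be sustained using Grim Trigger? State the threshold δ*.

δ* = 0.5714; since δ = 0.44 < 0.5714, cooperation cannot be sustained

Work:
For Grim Trigger:
Cooperate forever: 8/(1-δ)
Defect then punished: 12 + 5·δ/(1-δ)
Need: 8/(1-δ) ≥ 12 + 5·δ/(1-δ)
Solving: δ ≥ (T-R)/(T-P) = (12-8)/(12-5) = 0.5714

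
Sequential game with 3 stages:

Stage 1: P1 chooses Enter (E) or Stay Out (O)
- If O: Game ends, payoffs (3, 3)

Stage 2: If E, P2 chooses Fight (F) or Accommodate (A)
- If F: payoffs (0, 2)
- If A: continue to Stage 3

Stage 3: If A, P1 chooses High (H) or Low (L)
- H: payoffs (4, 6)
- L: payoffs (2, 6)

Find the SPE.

SPE: (E, A, H); Outcome (4, 6)

Work:
Stage 3: P1 chooses H (4 vs 2)
Stage 2: P2: F->2, A->6 (anticipating H). Choose A
Stage 1: P1: O->3, E->4 (anticipating A, H). Choose E
SPE path: E -> A -> H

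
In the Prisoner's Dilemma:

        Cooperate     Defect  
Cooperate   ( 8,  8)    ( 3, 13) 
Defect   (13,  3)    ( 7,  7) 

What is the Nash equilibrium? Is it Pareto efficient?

(Defect, Defect) is NE; not Pareto efficient

Work:
Defect dominates Cooperate for both players:
If P2 cooperates: Defect (13) > Cooperate (8)
If P2 defects: Defect (7) > Cooperate (3)
NE: (Defect, Defect) with payoff (7, 7)
But (Cooperate, Cooperate) = (8, 8) Pareto dominates (7, 7)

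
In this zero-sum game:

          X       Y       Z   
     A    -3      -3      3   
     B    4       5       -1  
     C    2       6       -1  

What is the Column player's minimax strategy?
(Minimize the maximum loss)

Column should play Z, value = 3

Work:
Column player minimizes Row's maximum payoff:
Column X: max payoff to Row = 4
Column Y: max payoff to Row = 6
Column Z: max payoff to Row = 3
Minimum is 3, achieved by column Z.
Minimax strategy: Z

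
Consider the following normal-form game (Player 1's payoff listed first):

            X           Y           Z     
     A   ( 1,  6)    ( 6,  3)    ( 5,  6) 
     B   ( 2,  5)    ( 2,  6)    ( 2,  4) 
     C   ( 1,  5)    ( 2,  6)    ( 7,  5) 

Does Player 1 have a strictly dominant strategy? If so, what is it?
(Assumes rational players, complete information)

No strictly dominant strategy exists for Player 1

Work:
A strategy strictly dominates another if it gives a strictly higher payoff against every opponent action. Compare each pair of P1's strategies column-by-column:
  A vs B: [1 vs 2, 6 vs 2, 5 vs 2] → A does not strictly dominate B (column X: 1 ≤ 2)
  A vs C: [1 vs 1, 6 vs 2, 5 vs 7] → A does not strictly dominate C (column X: 1 ≤ 1)
  B vs A: [2 vs 1, 2 vs 6, 2 vs 5] → B does not strictly dominate A (column Y: 2 ≤ 6)
  B vs C: [2 vs 1, 2 vs 2, 2 vs 7] → B does not strictly dominate C (column Y: 2 ≤ 2)
  C vs A: [1 vs 1, 2 vs 6, 7 vs 5] → C does not strictly dominate A (column X: 1 ≤ 1)
  C vs B: [1 vs 2, 2 vs 2, 7 vs 2] → C does not strictly dominate B (column X: 1 ≤ 2)
No single strategy strictly dominates all others → no strictly dominant strategy.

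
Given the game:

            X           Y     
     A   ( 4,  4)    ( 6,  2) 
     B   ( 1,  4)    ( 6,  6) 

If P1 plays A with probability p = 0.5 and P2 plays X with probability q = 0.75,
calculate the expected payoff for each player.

E[P1] = 3.375, E[P2] = 4.0

Work:
E[P1] = p·q·π₁(A,X) + p·(1-q)·π₁(A,Y) + (1-p)·q·π₁(B,X) + (1-p)·(1-q)·π₁(B,Y)
= 0.5·0.75·4 + 0.5·0.25·6 + 0.5·0.75·1 + 0.5·0.25·6
= 3.375

E[P2] = 4.0 (similar calculation)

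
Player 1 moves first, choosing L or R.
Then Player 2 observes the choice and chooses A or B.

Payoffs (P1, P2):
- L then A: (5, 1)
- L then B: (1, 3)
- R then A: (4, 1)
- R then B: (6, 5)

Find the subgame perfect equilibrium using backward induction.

P1 plays R, P2 plays B after L and B after R; Payoff (6, 5)

Work:
Backward induction:
After L: P2 chooses B → P1 gets 1
After R: P2 chooses B → P1 gets 6
P1 chooses R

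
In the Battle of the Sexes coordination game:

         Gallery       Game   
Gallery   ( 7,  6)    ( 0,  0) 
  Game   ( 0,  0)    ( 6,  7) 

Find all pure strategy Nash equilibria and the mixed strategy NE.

Pure NE: (Gallery, Gallery) and (Game, Game); Mixed NE: p = 0.5385, q = 0.4615

Work:
Check pure NE:
(Gallery, Gallery): (7, 6) - no unilateral deviation beneficial
(Game, Game): (6, 7) - no unilateral deviation beneficial
Mixed NE: P1 plays Gallery with p = 0.5385, P2 plays Gallery with q = 0.4615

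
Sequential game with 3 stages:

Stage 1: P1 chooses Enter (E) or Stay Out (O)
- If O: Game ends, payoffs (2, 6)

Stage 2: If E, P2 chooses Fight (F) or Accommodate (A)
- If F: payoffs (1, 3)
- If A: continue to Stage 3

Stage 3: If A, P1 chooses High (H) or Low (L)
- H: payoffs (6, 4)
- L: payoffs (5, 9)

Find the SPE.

SPE: (E, A, H); Outcome (6, 4)

Work:
Stage 3: P1 chooses H (6 vs 5)
Stage 2: P2: F->3, A->4 (anticipating H). Choose A
Stage 1: P1: O->2, E->6 (anticipating A, H). Choose E
SPE path: E -> A -> H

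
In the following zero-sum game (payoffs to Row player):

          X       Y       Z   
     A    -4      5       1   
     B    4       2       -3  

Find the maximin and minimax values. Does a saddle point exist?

Maximin = -3, Minimax = 1, Saddle: False

Work:
Row minimums: [-4, -3] → maximin = -3
Column maximums: [4, 5, 1] → minimax = 1
No saddle point (maximin ≠ minimax). Mixed strategy needed.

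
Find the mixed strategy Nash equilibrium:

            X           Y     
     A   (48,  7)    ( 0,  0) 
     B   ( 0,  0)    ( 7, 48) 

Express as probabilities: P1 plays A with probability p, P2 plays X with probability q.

p = 0.8727, q = 0.1273

Work:
Find probabilities that make opponent indifferent:
P2 chooses q to make P1 indifferent between A and B
P1 chooses p to make P2 indifferent between X and Y
Mixed NE: P1 plays (A: 0.8727, B: 0.1273), P2 plays (X: 0.1273, Y: 0.8727)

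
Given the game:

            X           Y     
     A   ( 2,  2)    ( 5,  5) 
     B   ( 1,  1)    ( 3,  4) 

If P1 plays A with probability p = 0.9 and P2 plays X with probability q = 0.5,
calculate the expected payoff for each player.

E[P1] = 3.35, E[P2] = 3.4

Work:
E[P1] = p·q·π₁(A,X) + p·(1-q)·π₁(A,Y) + (1-p)·q·π₁(B,X) + (1-p)·(1-q)·π₁(B,Y)
= 0.9·0.5·2 + 0.9·0.5·5 + 0.1·0.5·1 + 0.1·0.5·3
= 3.35

E[P2] = 3.4 (similar calculation)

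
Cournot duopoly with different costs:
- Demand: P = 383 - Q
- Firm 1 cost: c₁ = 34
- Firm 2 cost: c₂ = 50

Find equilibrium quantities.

q₁* = 121.67, q₂* = 105.67

Work:
Reaction: q₁ = (383 - 34 - q₂)/2
Reaction: q₂ = (383 - 50 - q₁)/2
Solve simultaneously:
q₁* = (383 - 2×34 + 50)/3 = 121.67
q₂* = (383 - 2×50 + 34)/3 = 105.67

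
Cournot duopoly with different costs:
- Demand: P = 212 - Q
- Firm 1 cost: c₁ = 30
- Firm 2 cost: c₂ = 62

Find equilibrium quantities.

q₁* = 71.33, q₂* = 39.33

Work:
Reaction: q₁ = (212 - 30 - q₂)/2
Reaction: q₂ = (212 - 62 - q₁)/2
Solve simultaneously:
q₁* = (212 - 2×30 + 62)/3 = 71.33
q₂* = (212 - 2×62 + 30)/3 = 39.33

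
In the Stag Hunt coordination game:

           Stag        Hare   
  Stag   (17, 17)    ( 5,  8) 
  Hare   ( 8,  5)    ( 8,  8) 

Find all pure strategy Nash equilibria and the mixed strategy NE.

Pure NE: (Stag, Stag) and (Hare, Hare); Mixed NE: p = 0.25, q = 0.25

Work:
Check pure NE:
(Stag, Stag): (17, 17) - no unilateral deviation beneficial
(Hare, Hare): (8, 8) - no unilateral deviation beneficial
Mixed NE: P1 plays Stag with p = 0.25, P2 plays Stag with q = 0.25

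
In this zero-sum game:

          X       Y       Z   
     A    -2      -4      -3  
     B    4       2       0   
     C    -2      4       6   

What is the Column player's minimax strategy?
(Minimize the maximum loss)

Column should play X or Y (all achieve the minimum), value = 4

Work:
Column player minimizes Row's maximum payoff:
Column X: max payoff to Row = 4
Column Y: max payoff to Row = 4
Column Z: max payoff to Row = 6
Minimum is 4, achieved by columns X, Y (tied).
Each of X or Y is a minimax strategy.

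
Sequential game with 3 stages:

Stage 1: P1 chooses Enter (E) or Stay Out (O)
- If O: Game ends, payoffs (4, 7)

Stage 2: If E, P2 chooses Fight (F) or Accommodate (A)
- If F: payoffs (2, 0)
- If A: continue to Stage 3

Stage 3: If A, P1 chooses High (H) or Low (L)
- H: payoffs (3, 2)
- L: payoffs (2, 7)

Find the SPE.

SPE: (O, A, H); Outcome (4, 7)

Work:
Stage 3: P1 chooses H (3 vs 2)
Stage 2: P2: F->0, A->2 (anticipating H). Choose A
Stage 1: P1: O->4, E->3 (anticipating A, H). Choose O
SPE path: O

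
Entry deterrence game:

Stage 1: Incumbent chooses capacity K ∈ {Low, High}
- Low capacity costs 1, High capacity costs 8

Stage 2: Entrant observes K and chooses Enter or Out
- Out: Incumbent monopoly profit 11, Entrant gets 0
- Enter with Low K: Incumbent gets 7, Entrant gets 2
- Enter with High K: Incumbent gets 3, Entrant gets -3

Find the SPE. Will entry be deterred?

SPE: (Low, Enter|Low, Out|High); Entry not deterred. Incumbent net profit = 6, Entrant gets 2

Work:
After Low K: Entrant enters (2 > 0)
After High K: Entrant stays out (-3 < 0)
Incumbent: Low → 7−1=6, High → 11−8=3
Incumbent chooses Low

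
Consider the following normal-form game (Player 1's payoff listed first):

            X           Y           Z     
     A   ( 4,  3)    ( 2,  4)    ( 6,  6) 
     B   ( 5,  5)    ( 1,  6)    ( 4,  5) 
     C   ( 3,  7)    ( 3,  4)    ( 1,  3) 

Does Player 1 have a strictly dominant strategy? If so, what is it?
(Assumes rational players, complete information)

No strictly dominant strategy exists for Player 1

Work:
A strategy strictly dominates another if it gives a strictly higher payoff against every opponent action. Compare each pair of P1's strategies column-by-column:
  A vs B: [4 vs 5, 2 vs 1, 6 vs 4] → A does not strictly dominate B (column X: 4 ≤ 5)
  A vs C: [4 vs 3, 2 vs 3, 6 vs 1] → A does not strictly dominate C (column Y: 2 ≤ 3)
  B vs A: [5 vs 4, 1 vs 2, 4 vs 6] → B does not strictly dominate A (column Y: 1 ≤ 2)
  B vs C: [5 vs 3, 1 vs 3, 4 vs 1] → B does not strictly dominate C (column Y: 1 ≤ 3)
  C vs A: [3 vs 4, 3 vs 2, 1 vs 6] → C does not strictly dominate A (column X: 3 ≤ 4)
  C vs B: [3 vs 5, 3 vs 1, 1 vs 4] → C does not strictly dominate B (column X: 3 ≤ 5)
No single strategy strictly dominates all others → no strictly dominant strategy.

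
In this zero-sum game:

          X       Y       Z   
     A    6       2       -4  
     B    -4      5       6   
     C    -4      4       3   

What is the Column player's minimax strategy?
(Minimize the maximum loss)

Column should play Y, value = 5

Work:
Column player minimizes Row's maximum payoff:
Column X: max payoff to Row = 6
Column Y: max payoff to Row = 5
Column Z: max payoff to Row = 6
Minimum is 5, achieved by column Y.
Minimax strategy: Y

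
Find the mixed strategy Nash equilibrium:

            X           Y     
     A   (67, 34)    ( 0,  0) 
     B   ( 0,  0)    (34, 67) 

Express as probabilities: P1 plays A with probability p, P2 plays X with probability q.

p = 0.6634, q = 0.3366

Work:
Find probabilities that make opponent indifferent:
P2 chooses q to make P1 indifferent between A and B
P1 chooses p to make P2 indifferent between X and Y
Mixed NE: P1 plays (A: 0.6634, B: 0.3366), P2 plays (X: 0.3366, Y: 0.6634)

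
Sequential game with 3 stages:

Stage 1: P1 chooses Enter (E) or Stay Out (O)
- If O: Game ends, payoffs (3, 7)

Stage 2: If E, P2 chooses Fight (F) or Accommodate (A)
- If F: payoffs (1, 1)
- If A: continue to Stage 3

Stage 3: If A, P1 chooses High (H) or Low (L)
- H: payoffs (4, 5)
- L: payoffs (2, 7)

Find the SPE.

SPE: (E, A, H); Outcome (4, 5)

Work:
Stage 3: P1 chooses H (4 vs 2)
Stage 2: P2: F->1, A->5 (anticipating H). Choose A
Stage 1: P1: O->3, E->4 (anticipating A, H). Choose E
SPE path: E -> A -> H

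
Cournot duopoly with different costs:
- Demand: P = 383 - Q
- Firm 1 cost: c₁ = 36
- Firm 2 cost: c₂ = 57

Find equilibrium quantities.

q₁* = 122.67, q₂* = 101.67

Work:
Reaction: q₁ = (383 - 36 - q₂)/2
Reaction: q₂ = (383 - 57 - q₁)/2
Solve simultaneously:
q₁* = (383 - 2×36 + 57)/3 = 122.67
q₂* = (383 - 2×57 + 36)/3 = 101.67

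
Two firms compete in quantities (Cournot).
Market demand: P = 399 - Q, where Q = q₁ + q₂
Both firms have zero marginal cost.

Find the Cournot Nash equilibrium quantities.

q₁* = q₂* = 133.0; P* = 133.0

Work:
Profit: π_i = P·q_i = (a - q_i - q_j)·q_i
FOC: ∂π_i/∂q_i = a - 2q_i - q_j = 0
Reaction function: q_i = (399 - q_j)/2
Symmetry: q* = 399/3 = 133.0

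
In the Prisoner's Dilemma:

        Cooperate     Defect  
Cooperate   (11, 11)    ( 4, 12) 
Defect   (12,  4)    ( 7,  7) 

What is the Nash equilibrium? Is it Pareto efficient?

(Defect, Defect) is NE; not Pareto efficient

Work:
Defect dominates Cooperate for both players:
If P2 cooperates: Defect (12) > Cooperate (11)
If P2 defects: Defect (7) > Cooperate (4)
NE: (Defect, Defect) with payoff (7, 7)
But (Cooperate, Cooperate) = (11, 11) Pareto dominates (7, 7)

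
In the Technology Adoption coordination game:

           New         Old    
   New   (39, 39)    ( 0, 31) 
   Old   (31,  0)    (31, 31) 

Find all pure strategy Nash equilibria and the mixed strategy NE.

Pure NE: (New, New) and (Old, Old); Mixed NE: p = 0.7949, q = 0.7949

Work:
Check pure NE:
(New, New): (39, 39) - no unilateral deviation beneficial
(Old, Old): (31, 31) - no unilateral deviation beneficial
Mixed NE: P1 plays New with p = 0.7949, P2 plays New with q = 0.7949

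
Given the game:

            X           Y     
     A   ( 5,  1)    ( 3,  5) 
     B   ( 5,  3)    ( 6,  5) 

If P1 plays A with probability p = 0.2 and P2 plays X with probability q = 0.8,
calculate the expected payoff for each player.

E[P1] = 5.08, E[P2] = 3.08

Work:
E[P1] = p·q·π₁(A,X) + p·(1-q)·π₁(A,Y) + (1-p)·q·π₁(B,X) + (1-p)·(1-q)·π₁(B,Y)
= 0.2·0.8·5 + 0.2·0.2·3 + 0.8·0.8·5 + 0.8·0.2·6
= 5.08

E[P2] = 3.08 (similar calculation)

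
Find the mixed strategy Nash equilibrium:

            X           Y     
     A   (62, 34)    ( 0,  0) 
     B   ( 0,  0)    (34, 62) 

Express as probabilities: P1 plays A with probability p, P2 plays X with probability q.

p = 0.6458, q = 0.3542

Work:
Find probabilities that make opponent indifferent:
P2 chooses q to make P1 indifferent between A and B
P1 chooses p to make P2 indifferent between X and Y
Mixed NE: P1 plays (A: 0.6458, B: 0.3542), P2 plays (X: 0.3542, Y: 0.6458)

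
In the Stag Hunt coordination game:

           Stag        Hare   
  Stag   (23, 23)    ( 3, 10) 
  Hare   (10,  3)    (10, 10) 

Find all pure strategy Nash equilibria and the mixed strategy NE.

Pure NE: (Stag, Stag) and (Hare, Hare); Mixed NE: p = 0.35, q = 0.35

Work:
Check pure NE:
(Stag, Stag): (23, 23) - no unilateral deviation beneficial
(Hare, Hare): (10, 10) - no unilateral deviation beneficial
Mixed NE: P1 plays Stag with p = 0.35, P2 plays Stag with q = 0.35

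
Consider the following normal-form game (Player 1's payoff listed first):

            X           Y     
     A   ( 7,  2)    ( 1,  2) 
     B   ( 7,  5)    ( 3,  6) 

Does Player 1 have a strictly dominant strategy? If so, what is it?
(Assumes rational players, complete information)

No strictly dominant strategy exists for Player 1

Work:
A strategy strictly dominates another if it gives a strictly higher payoff against every opponent action. Compare each pair of P1's strategies column-by-column:
  A vs B: [7 vs 7, 1 vs 3] → A does not strictly dominate B (column X: 7 ≤ 7)
  B vs A: [7 vs 7, 3 vs 1] → B does not strictly dominate A (column X: 7 ≤ 7)
No single strategy strictly dominates all others → no strictly dominant strategy.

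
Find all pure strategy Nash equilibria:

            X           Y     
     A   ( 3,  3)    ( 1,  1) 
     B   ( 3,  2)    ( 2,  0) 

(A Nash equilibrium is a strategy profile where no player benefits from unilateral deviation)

Nash equilibrium: (A, X), (B, X)

Work:
Best responses:
  P1 vs X: payoffs [3, 3] → best response A/B (payoff 3)
  P1 vs Y: payoffs [1, 2] → best response B (payoff 2)
  P2 vs A: payoffs [3, 1] → best response X (payoff 3)
  P2 vs B: payoffs [2, 0] → best response X (payoff 2)
Mutual best responses: (A,X), (B,X) → Nash equilibria.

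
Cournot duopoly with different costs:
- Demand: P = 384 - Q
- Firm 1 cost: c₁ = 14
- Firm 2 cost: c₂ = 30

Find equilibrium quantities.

q₁* = 128.67, q₂* = 112.67

Work:
Reaction: q₁ = (384 - 14 - q₂)/2
Reaction: q₂ = (384 - 30 - q₁)/2
Solve simultaneously:
q₁* = (384 - 2×14 + 30)/3 = 128.67
q₂* = (384 - 2×30 + 14)/3 = 112.67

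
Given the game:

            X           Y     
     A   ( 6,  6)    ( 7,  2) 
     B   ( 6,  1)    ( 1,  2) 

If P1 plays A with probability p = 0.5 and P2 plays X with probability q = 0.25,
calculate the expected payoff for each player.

E[P1] = 4.5, E[P2] = 2.375

Work:
E[P1] = p·q·π₁(A,X) + p·(1-q)·π₁(A,Y) + (1-p)·q·π₁(B,X) + (1-p)·(1-q)·π₁(B,Y)
= 0.5·0.25·6 + 0.5·0.75·7 + 0.5·0.25·6 + 0.5·0.75·1
= 4.5

E[P2] = 2.375 (similar calculation)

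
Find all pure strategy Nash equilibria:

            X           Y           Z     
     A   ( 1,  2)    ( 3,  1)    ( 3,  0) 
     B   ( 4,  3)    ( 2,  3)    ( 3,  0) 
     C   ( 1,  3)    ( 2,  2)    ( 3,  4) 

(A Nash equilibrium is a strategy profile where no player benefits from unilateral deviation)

Nash equilibrium: (B, X), (C, Z)

Work:
Best responses:
  P1 vs X: payoffs [1, 4, 1] → best response B (payoff 4)
  P1 vs Y: payoffs [3, 2, 2] → best response A (payoff 3)
  P1 vs Z: payoffs [3, 3, 3] → best response A/B/C (payoff 3)
  P2 vs A: payoffs [2, 1, 0] → best response X (payoff 2)
  P2 vs B: payoffs [3, 3, 0] → best response X/Y (payoff 3)
  P2 vs C: payoffs [3, 2, 4] → best response Z (payoff 4)
Mutual best responses: (B,X), (C,Z) → Nash equilibria.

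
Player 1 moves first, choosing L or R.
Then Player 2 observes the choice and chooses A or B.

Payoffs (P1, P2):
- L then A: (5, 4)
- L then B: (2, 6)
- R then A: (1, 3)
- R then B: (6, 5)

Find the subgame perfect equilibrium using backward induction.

P1 plays R, P2 plays B after L and B after R; Payoff (6, 5)

Work:
Backward induction:
After L: P2 chooses B → P1 gets 2
After R: P2 chooses B → P1 gets 6
P1 chooses R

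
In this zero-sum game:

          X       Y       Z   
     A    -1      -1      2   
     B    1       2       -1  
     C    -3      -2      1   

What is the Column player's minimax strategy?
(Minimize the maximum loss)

Column should play X, value = 1

Work:
Column player minimizes Row's maximum payoff:
Column X: max payoff to Row = 1
Column Y: max payoff to Row = 2
Column Z: max payoff to Row = 2
Minimum is 1, achieved by column X.
Minimax strategy: X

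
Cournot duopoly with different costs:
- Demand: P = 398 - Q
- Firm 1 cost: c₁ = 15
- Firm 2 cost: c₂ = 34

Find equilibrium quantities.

q₁* = 134.0, q₂* = 115.0

Work:
Reaction: q₁ = (398 - 15 - q₂)/2
Reaction: q₂ = (398 - 34 - q₁)/2
Solve simultaneously:
q₁* = (398 - 2×15 + 34)/3 = 134.0
q₂* = (398 - 2×34 + 15)/3 = 115.0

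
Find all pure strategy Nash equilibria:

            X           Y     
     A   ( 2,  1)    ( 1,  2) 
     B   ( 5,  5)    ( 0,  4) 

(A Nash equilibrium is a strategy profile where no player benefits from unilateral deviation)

Nash equilibrium: (A, Y), (B, X)

Work:
Best responses:
  P1 vs X: payoffs [2, 5] → best response B (payoff 5)
  P1 vs Y: payoffs [1, 0] → best response A (payoff 1)
  P2 vs A: payoffs [1, 2] → best response Y (payoff 2)
  P2 vs B: payoffs [5, 4] → best response X (payoff 5)
Mutual best responses: (A,Y), (B,X) → Nash equilibria.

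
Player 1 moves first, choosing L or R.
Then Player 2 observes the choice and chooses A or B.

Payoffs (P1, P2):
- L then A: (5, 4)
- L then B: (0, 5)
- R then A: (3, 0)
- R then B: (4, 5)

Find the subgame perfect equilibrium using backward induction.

P1 plays R, P2 plays B after L and B after R; Payoff (4, 5)

Work:
Backward induction:
After L: P2 chooses B → P1 gets 0
After R: P2 chooses B → P1 gets 4
P1 chooses R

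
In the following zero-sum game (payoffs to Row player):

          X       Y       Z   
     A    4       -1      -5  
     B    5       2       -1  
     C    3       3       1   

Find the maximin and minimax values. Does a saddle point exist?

Maximin = 1, Minimax = 1, Saddle: True

Work:
Row minimums: [-5, -1, 1] → maximin = 1
Column maximums: [5, 3, 1] → minimax = 1
Saddle point exists! Game value = 1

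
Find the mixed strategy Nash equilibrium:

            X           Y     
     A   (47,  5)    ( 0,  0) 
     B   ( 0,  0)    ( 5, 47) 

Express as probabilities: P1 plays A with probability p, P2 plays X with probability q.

p = 0.9038, q = 0.0962

Work:
Find probabilities that make opponent indifferent:
P2 chooses q to make P1 indifferent between A and B
P1 chooses p to make P2 indifferent between X and Y
Mixed NE: P1 plays (A: 0.9038, B: 0.0962), P2 plays (X: 0.0962, Y: 0.9038)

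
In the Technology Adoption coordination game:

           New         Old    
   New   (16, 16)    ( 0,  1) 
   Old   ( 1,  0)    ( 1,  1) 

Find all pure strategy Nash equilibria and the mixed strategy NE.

Pure NE: (New, New) and (Old, Old); Mixed NE: p = 0.0625, q = 0.0625

Work:
Check pure NE:
(New, New): (16, 16) - no unilateral deviation beneficial
(Old, Old): (1, 1) - no unilateral deviation beneficial
Mixed NE: P1 plays New with p = 0.0625, P2 plays New with q = 0.0625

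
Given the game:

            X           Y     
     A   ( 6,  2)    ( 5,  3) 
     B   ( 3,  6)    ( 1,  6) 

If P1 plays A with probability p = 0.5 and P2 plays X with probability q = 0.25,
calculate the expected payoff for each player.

E[P1] = 3.375, E[P2] = 4.375

Work:
E[P1] = p·q·π₁(A,X) + p·(1-q)·π₁(A,Y) + (1-p)·q·π₁(B,X) + (1-p)·(1-q)·π₁(B,Y)
= 0.5·0.25·6 + 0.5·0.75·5 + 0.5·0.25·3 + 0.5·0.75·1
= 3.375

E[P2] = 4.375 (similar calculation)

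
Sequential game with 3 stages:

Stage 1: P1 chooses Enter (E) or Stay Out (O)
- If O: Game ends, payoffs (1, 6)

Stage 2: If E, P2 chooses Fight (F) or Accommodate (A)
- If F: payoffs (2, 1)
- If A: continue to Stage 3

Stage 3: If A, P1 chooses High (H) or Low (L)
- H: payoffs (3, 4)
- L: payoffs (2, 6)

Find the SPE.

SPE: (E, A, H); Outcome (3, 4)

Work:
Stage 3: P1 chooses H (3 vs 2)
Stage 2: P2: F->1, A->4 (anticipating H). Choose A
Stage 1: P1: O->1, E->3 (anticipating A, H). Choose E
SPE path: E -> A -> H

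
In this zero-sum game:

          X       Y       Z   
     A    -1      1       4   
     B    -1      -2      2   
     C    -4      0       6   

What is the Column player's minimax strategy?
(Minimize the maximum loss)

Column should play X, value = -1

Work:
Column player minimizes Row's maximum payoff:
Column X: max payoff to Row = -1
Column Y: max payoff to Row = 1
Column Z: max payoff to Row = 6
Minimum is -1, achieved by column X.
Minimax strategy: X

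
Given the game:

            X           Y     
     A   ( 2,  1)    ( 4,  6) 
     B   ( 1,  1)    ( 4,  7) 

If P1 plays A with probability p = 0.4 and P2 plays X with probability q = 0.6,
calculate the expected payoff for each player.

E[P1] = 2.44, E[P2] = 3.24

Work:
E[P1] = p·q·π₁(A,X) + p·(1-q)·π₁(A,Y) + (1-p)·q·π₁(B,X) + (1-p)·(1-q)·π₁(B,Y)
= 0.4·0.6·2 + 0.4·0.4·4 + 0.6·0.6·1 + 0.6·0.4·4
= 2.44

E[P2] = 3.24 (similar calculation)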